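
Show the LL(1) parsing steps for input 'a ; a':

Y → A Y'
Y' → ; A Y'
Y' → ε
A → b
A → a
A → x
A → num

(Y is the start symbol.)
Stack is shown with the top on the left.

Stack     Input    Action
-------------------------
Y $       a ; a $  output Y → A Y'
A Y' $    a ; a $  output A → a
a Y' $    a ; a $  match 'a'
Y' $      ; a $    output Y' → ; A Y'
; A Y' $  ; a $    match ';'
A Y' $    a $      output A → a
a Y' $    a $      match 'a'
Y' $      $        output Y' → ε
$         $        accept

The string is accepted.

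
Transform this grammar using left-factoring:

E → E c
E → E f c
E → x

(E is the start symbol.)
Left-factoring transforms A → αβ₁ | αβ₂ into A → αA' and A' → β₁ | β₂
(α is the longest common prefix among the alternatives). Repeat until
no nonterminal has two alternatives with a common prefix.

Round 1: E has alternatives sharing prefix 'E'. Introduce E': E → E E'
  Add: E' → c
  Add: E' → f c

No remaining common prefixes — done.

Resulting grammar:
E → E E'
E' → c
E' → f c
E → x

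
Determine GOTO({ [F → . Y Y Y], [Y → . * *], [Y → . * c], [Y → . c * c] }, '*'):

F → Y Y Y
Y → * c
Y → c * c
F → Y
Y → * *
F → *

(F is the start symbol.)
{ [Y → * . *], [Y → * . c] }

GOTO(I, '*') = CLOSURE({ [A → αX.β] : [A → α.Xβ] ∈ I, X = '*' })

Items with dot before '*', with the dot advanced:
  [Y → . * *] → [Y → * . *]
  [Y → . * c] → [Y → * . c]
Closure adds nothing (no advanced item has the dot before a non-terminal).

GOTO = { [Y → * . *], [Y → * . c] }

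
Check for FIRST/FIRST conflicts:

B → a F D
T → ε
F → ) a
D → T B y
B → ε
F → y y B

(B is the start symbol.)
No FIRST/FIRST conflicts.

Productions for B:
  B → a F D: FIRST = { 'a' }
  B → ε: FIRST = { ε }
Productions for F:
  F → ) a: FIRST = { ')' }
  F → y y B: FIRST = { 'y' }
T, D have only one production, so no FIRST/FIRST conflict is possible there.

All alternatives of each non-terminal have pairwise disjoint FIRST sets.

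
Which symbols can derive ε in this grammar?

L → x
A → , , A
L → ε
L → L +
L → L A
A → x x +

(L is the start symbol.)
A non-terminal is nullable if it can derive ε (the empty string): either it has an ε-production, or it has a production whose right-hand side consists entirely of nullable non-terminals.

ε-productions: L → ε
So L is immediately nullable.
No further non-terminal can be added: every production for the remaining non-terminals contains a terminal or a non-nullable non-terminal.
Nullable = { 'L' }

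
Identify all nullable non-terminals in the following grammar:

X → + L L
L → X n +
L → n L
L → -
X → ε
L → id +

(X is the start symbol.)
{ 'X' }

ε-productions: X → ε
So X is immediately nullable.
No further non-terminal can be added: every production for the remaining non-terminals contains a terminal or a non-nullable non-terminal.
Nullable = { 'X' }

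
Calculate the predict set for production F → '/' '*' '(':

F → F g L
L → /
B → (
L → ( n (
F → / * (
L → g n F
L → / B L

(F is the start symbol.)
{ '/' }

PREDICT(F → '/' '*' '(') = (FIRST(RHS) \ {ε}) ∪ (FOLLOW(F) if ε ∈ FIRST(RHS), i.e. RHS ⇒* ε)
FIRST('/' '*' '(') = { '/' }
ε ∉ FIRST('/' '*' '('), so FOLLOW(F) is not added.
PREDICT(F → '/' '*' '(') = { '/' }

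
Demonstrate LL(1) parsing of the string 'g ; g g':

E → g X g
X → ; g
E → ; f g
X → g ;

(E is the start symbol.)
LL(1) parsing maintains a stack (initially the start symbol over $) and the input. At each step: if the stack top is a terminal, match it against the current input token; if it is a non-terminal N, replace it with the RHS of M[N, lookahead] (the unique production whose predict set contains the lookahead).

Stack is shown with the top on the left.

Stack    Input      Action
--------------------------
E $      g ; g g $  output E → g X g
g X g $  g ; g g $  match 'g'
X g $    ; g g $    output X → ; g
; g g $  ; g g $    match ';'
g g $    g g $      match 'g'
g $      g $        match 'g'
$        $          accept

The string is accepted.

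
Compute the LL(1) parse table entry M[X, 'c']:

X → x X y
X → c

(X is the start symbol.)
To find M[X, 'c'], we find productions for X where 'c' is in the predict set (PREDICT(N → α) = (FIRST(α) \ {ε}) ∪ (FOLLOW(N) if α ⇒* ε)).

X → x X y: PREDICT = { 'x' }
X → c: PREDICT = { 'c' }
  'c' is in predict set, so this production goes in M[X, 'c']

M[X, 'c'] = X → c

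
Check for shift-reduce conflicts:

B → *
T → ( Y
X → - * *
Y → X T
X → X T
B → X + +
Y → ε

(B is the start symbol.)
A shift-reduce conflict occurs when an LR(0) state has both:
  - a complete (reduce) item [A → α .] (dot at the end), and
  - a shift item [B → β . c γ] (dot before a terminal).

Augment with B' → B and build the canonical LR(0) collection (I0 = CLOSURE({[B' → . B]}), then GOTO on every symbol after a dot until no new states appear). It has 14 states:
  I0: { [B → . *], [B → . X + +], [B' → . B], [X → . - * *], [X → . X T] }  — shift
  I1: { [B → * .] }  — reduce
  I2: { [X → - . * *] }  — shift
  I3: { [B' → B .] }  — accept
  I4: { [B → X . + +], [T → . ( Y], [X → X . T] }  — shift
  I5: { [T → ( . Y], [X → . - * *], [X → . X T], [Y → . X T], [Y → .] }  — shift, reduce
  I6: { [B → X + . +] }  — shift
  I7: { [X → X T .] }  — reduce
  I8: { [B → X + + .] }  — reduce
  I9: { [T → . ( Y], [X → X . T], [Y → X . T] }  — shift
  I10: { [T → ( Y .] }  — reduce
  I11: { [X → X T .], [Y → X T .] }  — 2 reduces
  I12: { [X → - * . *] }  — shift
  I13: { [X → - * * .] }  — reduce

I5 contains reduce item [Y → .] and shift item [X → . - * *] — shift-reduce conflict.

Answer: Yes — I5: [Y → .] vs [X → . - * *]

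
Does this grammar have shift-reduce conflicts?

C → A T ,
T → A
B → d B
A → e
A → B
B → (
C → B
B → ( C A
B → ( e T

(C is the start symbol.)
A shift-reduce conflict occurs when an LR(0) state has both:
  - a complete (reduce) item [A → α .] (dot at the end), and
  - a shift item [B → β . c γ] (dot before a terminal).

Augment with C' → C and build the canonical LR(0) collection (I0 = CLOSURE({[C' → . C]}), then GOTO on every symbol after a dot until no new states appear). It has 16 states:
  I0: { [A → . B], [A → . e], [B → . ( C A], [B → . ( e T], [B → . (], [B → . d B], [C → . A T ,], [C → . B], [C' → . C] }  — shift
  I1: { [A → . B], [A → . e], [B → ( . C A], [B → ( . e T], [B → ( .], [B → . ( C A], [B → . ( e T], [B → . (], [B → . d B], [C → . A T ,], [C → . B] }  — shift, reduce
  I2: { [A → . B], [A → . e], [B → . ( C A], [B → . ( e T], [B → . (], [B → . d B], [C → A . T ,], [T → . A] }  — shift
  I3: { [A → B .], [C → B .] }  — 2 reduces
  I4: { [C' → C .] }  — accept
  I5: { [B → . ( C A], [B → . ( e T], [B → . (], [B → . d B], [B → d . B] }  — shift
  I6: { [A → e .] }  — reduce
  I7: { [B → d B .] }  — reduce
  I8: { [T → A .] }  — reduce
  I9: { [A → B .] }  — reduce
  I10: { [C → A T . ,] }  — shift
  I11: { [C → A T , .] }  — reduce
  I12: { [A → . B], [A → . e], [B → ( C . A], [B → . ( C A], [B → . ( e T], [B → . (], [B → . d B] }  — shift
  I13: { [A → . B], [A → . e], [A → e .], [B → ( e . T], [B → . ( C A], [B → . ( e T], [B → . (], [B → . d B], [T → . A] }  — shift, reduce
  I14: { [B → ( e T .] }  — reduce
  I15: { [B → ( C A .] }  — reduce

I1 contains reduce item [B → ( .] and shift items [A → . e], [B → . (], [B → . ( C A], [B → . ( e T], [B → ( . e T], [B → . d B] — shift-reduce conflict.
I13 contains reduce item [A → e .] and shift items [A → . e], [B → . (], [B → . ( C A], [B → . ( e T], [B → . d B] — shift-reduce conflict.

Answer: Yes — I1: [B → ( .] vs [A → . e]; I13: [A → e .] vs [A → . e]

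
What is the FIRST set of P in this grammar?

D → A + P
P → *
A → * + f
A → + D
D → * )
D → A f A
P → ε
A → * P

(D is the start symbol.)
To compute FIRST(P), examine every production with P on the left-hand side, reading each right-hand side left to right until a non-nullable symbol is reached.

From P → *:
  - '*' is a terminal: add '*' and stop
From P → ε:
  - ε-production, so ε ∈ FIRST(P)

Collecting: FIRST(P) = { '*', ε }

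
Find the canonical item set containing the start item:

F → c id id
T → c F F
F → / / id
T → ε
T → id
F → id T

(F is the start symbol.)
{ [F → . / / id], [F → . c id id], [F → . id T], [F' → . F] }

First, augment the grammar with F' → F
I₀ = CLOSURE({ [F' → . F] }):
  [F' → . F] has the dot before F: add [F → . c id id], [F → . / / id], [F → . id T]
No further items can be added.

I₀ = { [F → . / / id], [F → . c id id], [F → . id T], [F' → . F] }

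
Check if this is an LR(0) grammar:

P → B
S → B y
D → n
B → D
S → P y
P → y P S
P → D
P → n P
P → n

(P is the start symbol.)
A grammar is LR(0) if no state in the canonical LR(0) collection has:
  - both a shift item (dot before a terminal) and a complete item (shift-reduce conflict), or
  - two or more complete items (reduce-reduce conflict; the accept item [P' → P .] counts as a complete item here).

Augment with P' → P and build the canonical LR(0) collection (I0 = CLOSURE({[P' → . P]}), then GOTO on every symbol after a dot until no new states appear). It has 13 states:
  I0: { [B → . D], [D → . n], [P → . B], [P → . D], [P → . n P], [P → . n], [P → . y P S], [P' → . P] }  — shift
  I1: { [P → B .] }  — reduce
  I2: { [B → D .], [P → D .] }  — 2 reduces
  I3: { [P' → P .] }  — accept
  I4: { [B → . D], [D → . n], [D → n .], [P → . B], [P → . D], [P → . n P], [P → . n], [P → . y P S], [P → n . P], [P → n .] }  — shift, 2 reduces
  I5: { [B → . D], [D → . n], [P → . B], [P → . D], [P → . n P], [P → . n], [P → . y P S], [P → y . P S] }  — shift
  I6: { [B → . D], [D → . n], [P → . B], [P → . D], [P → . n P], [P → . n], [P → . y P S], [P → y P . S], [S → . B y], [S → . P y] }  — shift
  I7: { [P → B .], [S → B . y] }  — shift, reduce
  I8: { [S → P . y] }  — shift
  I9: { [P → y P S .] }  — reduce
  I10: { [S → P y .] }  — reduce
  I11: { [S → B y .] }  — reduce
  I12: { [P → n P .] }  — reduce

Conflict in state I2:
  Reduce-reduce conflict: [B → D .] and [P → D .]
So the grammar is NOT LR(0).

Answer: No. Reduce-reduce conflict: [B → D .] and [P → D .]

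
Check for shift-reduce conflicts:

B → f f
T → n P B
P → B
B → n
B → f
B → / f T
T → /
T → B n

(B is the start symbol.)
Yes — I3: [B → f .] vs [B → f . f]; I7: [T → / .] vs [B → / . f T]; I10: [B → n .] vs [B → . / f T]

A shift-reduce conflict occurs when an LR(0) state has both:
  - a complete (reduce) item [A → α .] (dot at the end), and
  - a shift item [B → β . c γ] (dot before a terminal).

Augment with B' → B and build the canonical LR(0) collection (I0 = CLOSURE({[B' → . B]}), then GOTO on every symbol after a dot until no new states appear). It has 15 states:
  I0: { [B → . / f T], [B → . f f], [B → . f], [B → . n], [B' → . B] }  — shift
  I1: { [B → / . f T] }  — shift
  I2: { [B' → B .] }  — accept
  I3: { [B → f . f], [B → f .] }  — shift, reduce
  I4: { [B → n .] }  — reduce
  I5: { [B → f f .] }  — reduce
  I6: { [B → . / f T], [B → . f f], [B → . f], [B → . n], [B → / f . T], [T → . /], [T → . B n], [T → . n P B] }  — shift
  I7: { [B → / . f T], [T → / .] }  — shift, reduce
  I8: { [T → B . n] }  — shift
  I9: { [B → / f T .] }  — reduce
  I10: { [B → . / f T], [B → . f f], [B → . f], [B → . n], [B → n .], [P → . B], [T → n . P B] }  — shift, reduce
  I11: { [P → B .] }  — reduce
  I12: { [B → . / f T], [B → . f f], [B → . f], [B → . n], [T → n P . B] }  — shift
  I13: { [T → n P B .] }  — reduce
  I14: { [T → B n .] }  — reduce

I3 contains reduce item [B → f .] and shift item [B → f . f] — shift-reduce conflict.
I7 contains reduce item [T → / .] and shift item [B → / . f T] — shift-reduce conflict.
I10 contains reduce item [B → n .] and shift items [B → . / f T], [B → . f], [B → . f f], [B → . n] — shift-reduce conflict.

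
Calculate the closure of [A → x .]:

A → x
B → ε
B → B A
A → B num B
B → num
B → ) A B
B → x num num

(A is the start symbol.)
{ [A → x .] }

Start with: [A → x .]
The dot is at the end, so nothing is added.

CLOSURE = { [A → x .] }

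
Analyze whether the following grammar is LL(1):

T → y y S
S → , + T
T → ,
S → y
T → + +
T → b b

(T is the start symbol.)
A grammar is LL(1) if for each non-terminal N with multiple productions, the predict sets of those productions are pairwise disjoint, where PREDICT(N → α) = (FIRST(α) \ {ε}) ∪ (FOLLOW(N) if α ⇒* ε).

For T:
  PREDICT(T → y y S) = { 'y' }
  PREDICT(T → ',') = { ',' }
  PREDICT(T → '+' '+') = { '+' }
  PREDICT(T → b b) = { 'b' }
For S:
  PREDICT(S → ',' '+' T) = { ',' }
  PREDICT(S → y) = { 'y' }

All predict sets are disjoint. The grammar IS LL(1).

Answer: Yes, the grammar is LL(1).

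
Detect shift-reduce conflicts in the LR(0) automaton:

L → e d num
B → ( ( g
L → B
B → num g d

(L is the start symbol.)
No shift-reduce conflicts

Augment with L' → L and build the canonical LR(0) collection (I0 = CLOSURE({[L' → . L]}), then GOTO on every symbol after a dot until no new states appear). It has 12 states:
  I0: { [B → . ( ( g], [B → . num g d], [L → . B], [L → . e d num], [L' → . L] }  — shift
  I1: { [B → ( . ( g] }  — shift
  I2: { [L → B .] }  — reduce
  I3: { [L' → L .] }  — accept
  I4: { [L → e . d num] }  — shift
  I5: { [B → num . g d] }  — shift
  I6: { [B → num g . d] }  — shift
  I7: { [B → num g d .] }  — reduce
  I8: { [L → e d . num] }  — shift
  I9: { [L → e d num .] }  — reduce
  I10: { [B → ( ( . g] }  — shift
  I11: { [B → ( ( g .] }  — reduce

No state contains both a complete item and a shift item.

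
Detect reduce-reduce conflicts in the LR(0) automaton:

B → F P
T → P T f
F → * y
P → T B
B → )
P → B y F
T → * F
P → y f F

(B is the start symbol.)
No reduce-reduce conflicts

Augment with B' → B and build the canonical LR(0) collection (I0 = CLOSURE({[B' → . B]}), then GOTO on every symbol after a dot until no new states appear). It has 20 states:
  I0: { [B → . )], [B → . F P], [B' → . B], [F → . * y] }  — shift
  I1: { [B → ) .] }  — reduce
  I2: { [F → * . y] }  — shift
  I3: { [B' → B .] }  — accept
  I4: { [B → . )], [B → . F P], [B → F . P], [F → . * y], [P → . B y F], [P → . T B], [P → . y f F], [T → . * F], [T → . P T f] }  — shift
  I5: { [F → * . y], [F → . * y], [T → * . F] }  — shift
  I6: { [P → B . y F] }  — shift
  I7: { [B → . )], [B → . F P], [B → F P .], [F → . * y], [P → . B y F], [P → . T B], [P → . y f F], [T → . * F], [T → . P T f], [T → P . T f] }  — shift, reduce
  I8: { [B → . )], [B → . F P], [F → . * y], [P → T . B] }  — shift
  I9: { [P → y . f F] }  — shift
  I10: { [F → . * y], [P → y f . F] }  — shift
  I11: { [P → y f F .] }  — reduce
  I12: { [P → T B .] }  — reduce
  I13: { [B → . )], [B → . F P], [F → . * y], [P → . B y F], [P → . T B], [P → . y f F], [T → . * F], [T → . P T f], [T → P . T f] }  — shift
  I14: { [B → . )], [B → . F P], [F → . * y], [P → T . B], [T → P T . f] }  — shift
  I15: { [T → P T f .] }  — reduce
  I16: { [F → . * y], [P → B y . F] }  — shift
  I17: { [P → B y F .] }  — reduce
  I18: { [T → * F .] }  — reduce
  I19: { [F → * y .] }  — reduce

No state contains more than one complete item.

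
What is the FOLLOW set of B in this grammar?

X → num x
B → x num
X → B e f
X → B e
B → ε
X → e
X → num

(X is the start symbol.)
In X → B e f: B is followed by e f, add FIRST(e f) \ {ε} = { 'e' }
In X → B e: B is followed by e, add FIRST(e) \ {ε} = { 'e' }

Taking the union: FOLLOW(B) = { 'e' }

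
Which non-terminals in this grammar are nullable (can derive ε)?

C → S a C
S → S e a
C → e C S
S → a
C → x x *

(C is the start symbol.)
None

There are no ε-productions, so no non-terminal can derive ε.
No non-terminals are nullable.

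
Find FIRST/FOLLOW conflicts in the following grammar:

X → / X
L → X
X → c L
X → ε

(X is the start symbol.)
A FIRST/FOLLOW conflict occurs when a non-terminal N has a nullable alternative N → β (β ⇒* ε) and another alternative N → α with FIRST(α) ∩ FOLLOW(N) ≠ ∅: on such a lookahead the parser cannot decide between expanding α and letting N vanish via β.

Nullable non-terminals: L, X.
L has a nullable alternative but only one production, so nothing to check.

X: nullable alternative(s) X → ε; FOLLOW(X) = { $ }
  X → / X: FIRST \ {ε} = { '/' } — disjoint from FOLLOW(X)
  X → c L: FIRST \ {ε} = { 'c' } — disjoint from FOLLOW(X)
  X → ε: FIRST \ {ε} = { } — this is the only nullable alternative, skip

No FIRST/FOLLOW conflicts found.

Answer: No FIRST/FOLLOW conflicts.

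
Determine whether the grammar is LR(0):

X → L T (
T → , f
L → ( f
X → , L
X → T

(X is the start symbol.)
A grammar is LR(0) if no state in the canonical LR(0) collection has:
  - both a shift item (dot before a terminal) and a complete item (shift-reduce conflict), or
  - two or more complete items (reduce-reduce conflict; the accept item [X' → X .] counts as a complete item here).

Augment with X' → X and build the canonical LR(0) collection (I0 = CLOSURE({[X' → . X]}), then GOTO on every symbol after a dot until no new states appear). It has 12 states:
  I0: { [L → . ( f], [T → . , f], [X → . , L], [X → . L T (], [X → . T], [X' → . X] }  — shift
  I1: { [L → ( . f] }  — shift
  I2: { [L → . ( f], [T → , . f], [X → , . L] }  — shift
  I3: { [T → . , f], [X → L . T (] }  — shift
  I4: { [X → T .] }  — reduce
  I5: { [X' → X .] }  — accept
  I6: { [T → , . f] }  — shift
  I7: { [X → L T . (] }  — shift
  I8: { [X → L T ( .] }  — reduce
  I9: { [T → , f .] }  — reduce
  I10: { [X → , L .] }  — reduce
  I11: { [L → ( f .] }  — reduce

Every state is either a pure shift/goto state or contains exactly one complete item and nothing to shift — no conflicts. The grammar is LR(0).

Answer: Yes, the grammar is LR(0)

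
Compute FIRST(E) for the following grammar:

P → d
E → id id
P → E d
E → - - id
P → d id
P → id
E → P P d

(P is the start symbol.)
{ '-', 'd', 'id' }

To compute FIRST(E), examine every production with E on the left-hand side, reading each right-hand side left to right until a non-nullable symbol is reached.

FIRST sets of the other non-terminals involved (by the same procedure, iterated to a fixed point):
  FIRST(P) = { '-', 'd', 'id' }

From E → id id:
  - id is a terminal: add 'id' and stop
From E → - - id:
  - '-' is a terminal: add '-' and stop
From E → P P d:
  - P is a non-terminal: add FIRST(P) \ {ε} = { '-', 'd', 'id' }
    P is not nullable, so stop

Collecting: FIRST(E) = { '-', 'd', 'id' }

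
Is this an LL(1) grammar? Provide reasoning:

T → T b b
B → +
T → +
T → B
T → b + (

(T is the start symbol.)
Relevant sets:
  FIRST(T) = { '+', 'b' }
  FIRST(B) = { '+' }

For T:
  PREDICT(T → T b b) = { '+', 'b' }
  PREDICT(T → '+') = { '+' }
  PREDICT(T → B) = { '+' }
  PREDICT(T → b '+' '(') = { 'b' }
B has a single production, so nothing to check there.

Conflict found: Predict set conflict for T: { '+' }
The grammar is NOT LL(1).

Answer: No. Predict set conflict for T: { '+' }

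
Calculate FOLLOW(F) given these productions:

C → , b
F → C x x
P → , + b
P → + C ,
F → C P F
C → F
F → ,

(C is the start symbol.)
To compute FOLLOW(F), find every occurrence of F on a right-hand side N → α F β: add FIRST(β) \ {ε}, and if β is empty or nullable also add FOLLOW(N). Iterate to a fixed point.

In F → C P F: F is at the end; this adds FOLLOW(F) to itself — nothing new
In C → F: F is at the end, add FOLLOW(C)

The FOLLOW sets referred to above (computed the same way, to a fixed point):
  FOLLOW(C) = { $, '+', ',', 'x' }

Taking the union: FOLLOW(F) = { $, '+', ',', 'x' }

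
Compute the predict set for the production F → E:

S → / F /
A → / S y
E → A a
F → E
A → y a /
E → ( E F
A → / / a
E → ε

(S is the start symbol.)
PREDICT(F → E) = (FIRST(RHS) \ {ε}) ∪ (FOLLOW(F) if ε ∈ FIRST(RHS), i.e. RHS ⇒* ε)
FIRST(E) = { '(', '/', 'y', ε }
FIRST(E) = { '(', '/', 'y', ε }
ε ∈ FIRST(E) (the right-hand side is nullable), so add FOLLOW(F) = { '(', '/', 'y' }
PREDICT(F → E) = { '(', '/', 'y' }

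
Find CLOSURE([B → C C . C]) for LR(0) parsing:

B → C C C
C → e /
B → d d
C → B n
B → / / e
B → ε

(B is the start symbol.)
Start with: [B → C C . C]
  [B → C C . C] has the dot before C: add [C → . e /], [C → . B n]
  [C → . B n] has the dot before B: add [B → . C C C], [B → . d d], [B → . / / e], [B → .]
No further items can be added.

CLOSURE = { [B → . / / e], [B → . C C C], [B → . d d], [B → .], [B → C C . C], [C → . B n], [C → . e /] }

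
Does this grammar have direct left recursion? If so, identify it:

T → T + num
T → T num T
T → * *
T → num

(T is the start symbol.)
Yes, T is left-recursive

T → T + num: LEFT RECURSIVE (starts with T)
T → T num T: LEFT RECURSIVE (starts with T)
T → * *: starts with '*'
T → num: starts with num

The grammar has direct left recursion on: T.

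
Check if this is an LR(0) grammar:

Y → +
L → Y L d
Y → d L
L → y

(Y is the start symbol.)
Yes, the grammar is LR(0)

A grammar is LR(0) if no state in the canonical LR(0) collection has:
  - both a shift item (dot before a terminal) and a complete item (shift-reduce conflict), or
  - two or more complete items (reduce-reduce conflict; the accept item [Y' → Y .] counts as a complete item here).

Augment with Y' → Y and build the canonical LR(0) collection (I0 = CLOSURE({[Y' → . Y]}), then GOTO on every symbol after a dot until no new states appear). It has 9 states:
  I0: { [Y → . +], [Y → . d L], [Y' → . Y] }  — shift
  I1: { [Y → + .] }  — reduce
  I2: { [Y' → Y .] }  — accept
  I3: { [L → . Y L d], [L → . y], [Y → . +], [Y → . d L], [Y → d . L] }  — shift
  I4: { [Y → d L .] }  — reduce
  I5: { [L → . Y L d], [L → . y], [L → Y . L d], [Y → . +], [Y → . d L] }  — shift
  I6: { [L → y .] }  — reduce
  I7: { [L → Y L . d] }  — shift
  I8: { [L → Y L d .] }  — reduce

Every state is either a pure shift/goto state or contains exactly one complete item and nothing to shift — no conflicts. The grammar is LR(0).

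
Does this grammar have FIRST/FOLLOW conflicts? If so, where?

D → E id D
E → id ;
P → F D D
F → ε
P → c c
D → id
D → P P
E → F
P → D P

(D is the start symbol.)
Yes. E → id ';' with FOLLOW(E) on { 'id' }

A FIRST/FOLLOW conflict occurs when a non-terminal N has a nullable alternative N → β (β ⇒* ε) and another alternative N → α with FIRST(α) ∩ FOLLOW(N) ≠ ∅: on such a lookahead the parser cannot decide between expanding α and letting N vanish via β.

Nullable non-terminals: E, F.
FIRST sets used below: FIRST(F) = { ε }

E: nullable alternative(s) E → F; FOLLOW(E) = { 'id' }
  E → id ;: FIRST \ {ε} = { 'id' } — overlaps FOLLOW(E) on { 'id' }: CONFLICT
  E → F: FIRST \ {ε} = { } — this is the only nullable alternative, skip
F has a nullable alternative but only one production, so nothing to check.

D, P have no nullable alternative, so no FIRST/FOLLOW check is needed there.

So the grammar has 1 FIRST/FOLLOW conflict (marked CONFLICT above).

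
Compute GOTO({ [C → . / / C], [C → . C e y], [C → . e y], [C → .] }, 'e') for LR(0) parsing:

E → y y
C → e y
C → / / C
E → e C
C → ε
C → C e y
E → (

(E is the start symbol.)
GOTO(I, 'e') = CLOSURE({ [A → αX.β] : [A → α.Xβ] ∈ I, X = 'e' })

Items with dot before 'e', with the dot advanced:
  [C → . e y] → [C → e . y]
Closure adds nothing (no advanced item has the dot before a non-terminal).

GOTO = { [C → e . y] }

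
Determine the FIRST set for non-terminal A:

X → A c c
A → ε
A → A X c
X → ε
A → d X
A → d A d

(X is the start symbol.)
FIRST sets of the other non-terminals involved (by the same procedure, iterated to a fixed point):
  FIRST(X) = { 'c', 'd', ε }

From A → ε:
  - ε-production, so ε ∈ FIRST(A)
From A → A X c:
  - A is the symbol being defined: contributes nothing new
    A is nullable, so continue to the next symbol
  - X is a non-terminal: add FIRST(X) \ {ε} = { 'c', 'd' }
    X is nullable, so continue to the next symbol
  - c is a terminal: add 'c' and stop
From A → d X:
  - d is a terminal: add 'd' and stop
From A → d A d:
  - d is a terminal: add 'd' and stop

Collecting: FIRST(A) = { 'c', 'd', ε }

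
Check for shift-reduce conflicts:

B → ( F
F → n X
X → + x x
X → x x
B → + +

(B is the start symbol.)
No shift-reduce conflicts

Augment with B' → B and build the canonical LR(0) collection (I0 = CLOSURE({[B' → . B]}), then GOTO on every symbol after a dot until no new states appear). It has 13 states:
  I0: { [B → . ( F], [B → . + +], [B' → . B] }  — shift
  I1: { [B → ( . F], [F → . n X] }  — shift
  I2: { [B → + . +] }  — shift
  I3: { [B' → B .] }  — accept
  I4: { [B → + + .] }  — reduce
  I5: { [B → ( F .] }  — reduce
  I6: { [F → n . X], [X → . + x x], [X → . x x] }  — shift
  I7: { [X → + . x x] }  — shift
  I8: { [F → n X .] }  — reduce
  I9: { [X → x . x] }  — shift
  I10: { [X → x x .] }  — reduce
  I11: { [X → + x . x] }  — shift
  I12: { [X → + x x .] }  — reduce

No state contains both a complete item and a shift item.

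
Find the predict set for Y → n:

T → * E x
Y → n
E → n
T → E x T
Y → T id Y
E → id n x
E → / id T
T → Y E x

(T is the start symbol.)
{ 'n' }

PREDICT(Y → n) = (FIRST(RHS) \ {ε}) ∪ (FOLLOW(Y) if ε ∈ FIRST(RHS), i.e. RHS ⇒* ε)
FIRST(n) = { 'n' }
ε ∉ FIRST(n), so FOLLOW(Y) is not added.
PREDICT(Y → n) = { 'n' }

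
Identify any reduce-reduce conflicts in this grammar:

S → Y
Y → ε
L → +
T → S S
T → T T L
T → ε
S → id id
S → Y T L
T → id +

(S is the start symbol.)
Yes — I2: [S → Y .] vs [T → .]; I6: [T → .] vs [Y → .]; I11: [T → .] vs [Y → .]

A reduce-reduce conflict occurs when an LR(0) state has two complete items [A → α .] and [B → β .] — both call for a reduction, and with no lookahead the parser cannot choose between them.

Augment with S' → S and build the canonical LR(0) collection (I0 = CLOSURE({[S' → . S]}), then GOTO on every symbol after a dot until no new states appear). It has 14 states:
  I0: { [S → . Y T L], [S → . Y], [S → . id id], [S' → . S], [Y → .] }  — shift, reduce
  I1: { [S' → S .] }  — accept
  I2: { [S → . Y T L], [S → . Y], [S → . id id], [S → Y . T L], [S → Y .], [T → . S S], [T → . T T L], [T → . id +], [T → .], [Y → .] }  — shift, 3 reduces
  I3: { [S → id . id] }  — shift
  I4: { [S → id id .] }  — reduce
  I5: { [S → . Y T L], [S → . Y], [S → . id id], [T → S . S], [Y → .] }  — shift, reduce
  I6: { [L → . +], [S → . Y T L], [S → . Y], [S → . id id], [S → Y T . L], [T → . S S], [T → . T T L], [T → . id +], [T → .], [T → T . T L], [Y → .] }  — shift, 2 reduces
  I7: { [S → id . id], [T → id . +] }  — shift
  I8: { [T → id + .] }  — reduce
  I9: { [L → + .] }  — reduce
  I10: { [S → Y T L .] }  — reduce
  I11: { [L → . +], [S → . Y T L], [S → . Y], [S → . id id], [T → . S S], [T → . T T L], [T → . id +], [T → .], [T → T . T L], [T → T T . L], [Y → .] }  — shift, 2 reduces
  I12: { [T → T T L .] }  — reduce
  I13: { [T → S S .] }  — reduce

I2 contains complete items [S → Y .], [T → .], [Y → .] — reduce-reduce conflict.
I6 contains complete items [T → .], [Y → .] — reduce-reduce conflict.
I11 contains complete items [T → .], [Y → .] — reduce-reduce conflict.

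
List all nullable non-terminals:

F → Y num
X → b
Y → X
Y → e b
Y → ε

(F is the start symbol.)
{ 'Y' }

ε-productions: Y → ε
So Y is immediately nullable.
No further non-terminal can be added: every production for the remaining non-terminals contains a terminal or a non-nullable non-terminal.
Nullable = { 'Y' }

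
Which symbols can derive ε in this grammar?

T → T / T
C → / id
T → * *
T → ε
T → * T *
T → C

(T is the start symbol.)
A non-terminal is nullable if it can derive ε (the empty string): either it has an ε-production, or it has a production whose right-hand side consists entirely of nullable non-terminals.

ε-productions: T → ε
So T is immediately nullable.
No further non-terminal can be added: every production for the remaining non-terminals contains a terminal or a non-nullable non-terminal.
Nullable = { 'T' }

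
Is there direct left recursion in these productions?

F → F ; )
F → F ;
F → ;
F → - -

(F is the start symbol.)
F → F ; ): LEFT RECURSIVE (starts with F)
F → F ;: LEFT RECURSIVE (starts with F)
F → ;: starts with ';'
F → - -: starts with '-'

The grammar has direct left recursion on: F.

Answer: Yes, F is left-recursive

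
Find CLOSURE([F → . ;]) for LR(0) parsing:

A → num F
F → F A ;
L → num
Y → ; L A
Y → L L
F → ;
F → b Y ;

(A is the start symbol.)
{ [F → . ;] }

To compute CLOSURE, for each item [A → α.Bβ] where B is a non-terminal, add [B → .γ] for all productions B → γ; repeat for the newly added items until nothing changes.

Start with: [F → . ;]
The dot precedes the terminal ';', so nothing is added.

CLOSURE = { [F → . ;] }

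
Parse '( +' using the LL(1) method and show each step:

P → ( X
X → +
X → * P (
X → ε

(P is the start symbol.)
LL(1) parsing maintains a stack (initially the start symbol over $) and the input. At each step: if the stack top is a terminal, match it against the current input token; if it is a non-terminal N, replace it with the RHS of M[N, lookahead] (the unique production whose predict set contains the lookahead).

Stack is shown with the top on the left.

Stack  Input  Action
--------------------
P $    ( + $  output P → ( X
( X $  ( + $  match '('
X $    + $    output X → +
+ $    + $    match '+'
$      $      accept

The string is accepted.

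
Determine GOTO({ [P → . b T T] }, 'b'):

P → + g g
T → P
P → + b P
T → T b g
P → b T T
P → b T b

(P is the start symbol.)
GOTO(I, 'b') = CLOSURE({ [A → αX.β] : [A → α.Xβ] ∈ I, X = 'b' })

Items with dot before 'b', with the dot advanced:
  [P → . b T T] → [P → b . T T]
Closure of the advanced items:
  [P → b . T T] has the dot before T: add [T → . P], [T → . T b g]
  [T → . P] has the dot before P: add [P → . + g g], [P → . + b P], [P → . b T T], [P → . b T b]

GOTO = { [P → . + b P], [P → . + g g], [P → . b T T], [P → . b T b], [P → b . T T], [T → . P], [T → . T b g] }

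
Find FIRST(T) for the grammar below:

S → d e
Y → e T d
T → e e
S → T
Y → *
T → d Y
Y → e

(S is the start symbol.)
From T → e e:
  - e is a terminal: add 'e' and stop
From T → d Y:
  - d is a terminal: add 'd' and stop

Collecting: FIRST(T) = { 'd', 'e' }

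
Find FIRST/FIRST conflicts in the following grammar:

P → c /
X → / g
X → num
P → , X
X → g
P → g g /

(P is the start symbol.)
A FIRST/FIRST conflict occurs when two productions N → α and N → β for the same non-terminal have FIRST(α) ∩ FIRST(β) ≠ ∅ (with ε ∈ FIRST of a nullable right-hand side, so two nullable alternatives also conflict).

Productions for P:
  P → c /: FIRST = { 'c' }
  P → , X: FIRST = { ',' }
  P → g g /: FIRST = { 'g' }
Productions for X:
  X → / g: FIRST = { '/' }
  X → num: FIRST = { 'num' }
  X → g: FIRST = { 'g' }

All alternatives of each non-terminal have pairwise disjoint FIRST sets.

Answer: No FIRST/FIRST conflicts.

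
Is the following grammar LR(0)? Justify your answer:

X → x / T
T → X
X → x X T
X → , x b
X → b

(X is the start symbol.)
A grammar is LR(0) if no state in the canonical LR(0) collection has:
  - both a shift item (dot before a terminal) and a complete item (shift-reduce conflict), or
  - two or more complete items (reduce-reduce conflict; the accept item [X' → X .] counts as a complete item here).

Augment with X' → X and build the canonical LR(0) collection (I0 = CLOSURE({[X' → . X]}), then GOTO on every symbol after a dot until no new states appear). It has 12 states:
  I0: { [X → . , x b], [X → . b], [X → . x / T], [X → . x X T], [X' → . X] }  — shift
  I1: { [X → , . x b] }  — shift
  I2: { [X' → X .] }  — accept
  I3: { [X → b .] }  — reduce
  I4: { [X → . , x b], [X → . b], [X → . x / T], [X → . x X T], [X → x . / T], [X → x . X T] }  — shift
  I5: { [T → . X], [X → . , x b], [X → . b], [X → . x / T], [X → . x X T], [X → x / . T] }  — shift
  I6: { [T → . X], [X → . , x b], [X → . b], [X → . x / T], [X → . x X T], [X → x X . T] }  — shift
  I7: { [X → x X T .] }  — reduce
  I8: { [T → X .] }  — reduce
  I9: { [X → x / T .] }  — reduce
  I10: { [X → , x . b] }  — shift
  I11: { [X → , x b .] }  — reduce

Every state is either a pure shift/goto state or contains exactly one complete item and nothing to shift — no conflicts. The grammar is LR(0).

Answer: Yes, the grammar is LR(0)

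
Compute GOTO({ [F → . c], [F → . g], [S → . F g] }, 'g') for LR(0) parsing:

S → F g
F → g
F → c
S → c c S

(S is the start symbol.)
{ [F → g .] }

GOTO(I, 'g') = CLOSURE({ [A → αX.β] : [A → α.Xβ] ∈ I, X = 'g' })

Items with dot before 'g', with the dot advanced:
  [F → . g] → [F → g .]
Closure adds nothing (no advanced item has the dot before a non-terminal).

GOTO = { [F → g .] }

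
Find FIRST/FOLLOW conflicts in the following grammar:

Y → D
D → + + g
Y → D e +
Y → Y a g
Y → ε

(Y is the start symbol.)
A FIRST/FOLLOW conflict occurs when a non-terminal N has a nullable alternative N → β (β ⇒* ε) and another alternative N → α with FIRST(α) ∩ FOLLOW(N) ≠ ∅: on such a lookahead the parser cannot decide between expanding α and letting N vanish via β.

Nullable non-terminals: Y.
FIRST sets used below: FIRST(D) = { '+' }, FIRST(Y) = { '+', 'a', ε }

Y: nullable alternative(s) Y → ε; FOLLOW(Y) = { $, 'a' }
  Y → D: FIRST \ {ε} = { '+' } — disjoint from FOLLOW(Y)
  Y → D e +: FIRST \ {ε} = { '+' } — disjoint from FOLLOW(Y)
  Y → Y a g: FIRST \ {ε} = { '+', 'a' } — overlaps FOLLOW(Y) on { 'a' }: CONFLICT
  Y → ε: FIRST \ {ε} = { } — this is the only nullable alternative, skip

D has no nullable alternative, so no FIRST/FOLLOW check is needed there.

So the grammar has 1 FIRST/FOLLOW conflict (marked CONFLICT above).

Answer: Yes. Y → Y a g with FOLLOW(Y) on { 'a' }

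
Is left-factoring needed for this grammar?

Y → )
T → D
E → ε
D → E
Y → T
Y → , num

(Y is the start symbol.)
No, left-factoring is not needed

Left-factoring is needed when two productions for the same non-terminal
share a common prefix on the right-hand side.

Productions for Y:
  Y → )
  Y → T
  Y → , num

No common prefixes found.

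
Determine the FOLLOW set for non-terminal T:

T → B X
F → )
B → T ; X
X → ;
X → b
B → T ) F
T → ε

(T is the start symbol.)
{ $, ')', ';' }

To compute FOLLOW(T), find every occurrence of T on a right-hand side N → α T β: add FIRST(β) \ {ε}, and if β is empty or nullable also add FOLLOW(N). Iterate to a fixed point.

T is the start symbol, so $ ∈ FOLLOW(T).
In B → T ; X: T is followed by ';' X, add FIRST(';' X) \ {ε} = { ';' }
In B → T ) F: T is followed by ')' F, add FIRST(')' F) \ {ε} = { ')' }

Taking the union: FOLLOW(T) = { $, ')', ';' }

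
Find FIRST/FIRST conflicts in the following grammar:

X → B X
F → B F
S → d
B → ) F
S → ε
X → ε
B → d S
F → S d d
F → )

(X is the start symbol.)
Yes. F → B F / F → S d d on { 'd' }; F → B F / F → ')' on { ')' }

FIRST sets of the non-terminals at (or reachable through a nullable prefix from) the front of some alternative:
  FIRST(B) = { ')', 'd' }
  FIRST(S) = { 'd', ε }

Productions for X:
  X → B X: FIRST = { ')', 'd' }
  X → ε: FIRST = { ε }
Productions for F:
  F → B F: FIRST = { ')', 'd' }
  F → S d d: FIRST = { 'd' }
  F → ): FIRST = { ')' }
Productions for S:
  S → d: FIRST = { 'd' }
  S → ε: FIRST = { ε }
Productions for B:
  B → ) F: FIRST = { ')' }
  B → d S: FIRST = { 'd' }

Conflict for F: F → B F and F → S d d
  Overlap: { 'd' }
Conflict for F: F → B F and F → )
  Overlap: { ')' }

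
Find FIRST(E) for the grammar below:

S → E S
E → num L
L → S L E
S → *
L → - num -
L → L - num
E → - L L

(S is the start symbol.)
To compute FIRST(E), examine every production with E on the left-hand side, reading each right-hand side left to right until a non-nullable symbol is reached.

From E → num L:
  - num is a terminal: add 'num' and stop
From E → - L L:
  - '-' is a terminal: add '-' and stop

Collecting: FIRST(E) = { '-', 'num' }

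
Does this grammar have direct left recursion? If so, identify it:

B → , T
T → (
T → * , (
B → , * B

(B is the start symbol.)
No direct left recursion

Direct left recursion occurs when N → N α for some non-terminal N (the right-hand side begins with the left-hand side itself).

B → , T: starts with ','
T → (: starts with '('
T → * , (: starts with '*'
B → , * B: starts with ','

No direct left recursion found.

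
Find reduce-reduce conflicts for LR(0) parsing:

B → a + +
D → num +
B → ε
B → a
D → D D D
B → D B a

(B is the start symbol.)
Yes — I10: [B → .] vs [D → D D D .]

A reduce-reduce conflict occurs when an LR(0) state has two complete items [A → α .] and [B → β .] — both call for a reduction, and with no lookahead the parser cannot choose between them.

Augment with B' → B and build the canonical LR(0) collection (I0 = CLOSURE({[B' → . B]}), then GOTO on every symbol after a dot until no new states appear). It has 12 states:
  I0: { [B → . D B a], [B → . a + +], [B → . a], [B → .], [B' → . B], [D → . D D D], [D → . num +] }  — shift, reduce
  I1: { [B' → B .] }  — accept
  I2: { [B → . D B a], [B → . a + +], [B → . a], [B → .], [B → D . B a], [D → . D D D], [D → . num +], [D → D . D D] }  — shift, reduce
  I3: { [B → a . + +], [B → a .] }  — shift, reduce
  I4: { [D → num . +] }  — shift
  I5: { [D → num + .] }  — reduce
  I6: { [B → a + . +] }  — shift
  I7: { [B → a + + .] }  — reduce
  I8: { [B → D B . a] }  — shift
  I9: { [B → . D B a], [B → . a + +], [B → . a], [B → .], [B → D . B a], [D → . D D D], [D → . num +], [D → D . D D], [D → D D . D] }  — shift, reduce
  I10: { [B → . D B a], [B → . a + +], [B → . a], [B → .], [B → D . B a], [D → . D D D], [D → . num +], [D → D . D D], [D → D D . D], [D → D D D .] }  — shift, 2 reduces
  I11: { [B → D B a .] }  — reduce

I10 contains complete items [B → .], [D → D D D .] — reduce-reduce conflict.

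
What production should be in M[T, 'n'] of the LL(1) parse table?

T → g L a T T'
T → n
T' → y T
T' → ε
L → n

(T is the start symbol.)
T → n

To find M[T, 'n'], we find productions for T where 'n' is in the predict set (PREDICT(N → α) = (FIRST(α) \ {ε}) ∪ (FOLLOW(N) if α ⇒* ε)).

T → g L a T T': PREDICT = { 'g' }
T → n: PREDICT = { 'n' }
  'n' is in predict set, so this production goes in M[T, 'n']

M[T, 'n'] = T → n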